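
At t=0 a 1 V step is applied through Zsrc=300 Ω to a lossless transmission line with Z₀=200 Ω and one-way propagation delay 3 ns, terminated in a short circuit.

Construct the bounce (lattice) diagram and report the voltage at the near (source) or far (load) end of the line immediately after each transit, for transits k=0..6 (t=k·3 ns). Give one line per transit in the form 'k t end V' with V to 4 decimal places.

Γ_L=-1.000000, Γ_S=0.200000; launch V₁=1·200/500=0.400000
k=0 src: V=0.4000
k=1 load: inc=0.400000, refl=0.400000·-1.000000=-0.4000; V=0.000000+0.400000+-0.400000=0.0000
k=2 src: inc=-0.400000, refl=-0.400000·0.200000=-0.0800; V=0.400000+-0.400000+-0.080000=-0.0800
k=3 load: inc=-0.080000, refl=-0.080000·-1.000000=0.0800; V=0.000000+-0.080000+0.080000=0.0000
k=4 src: inc=0.080000, refl=0.080000·0.200000=0.0160; V=-0.080000+0.080000+0.016000=0.0160
k=5 load: inc=0.016000, refl=0.016000·-1.000000=-0.0160; V=0.000000+0.016000+-0.016000=0.0000
k=6 src: inc=-0.016000, refl=-0.016000·0.200000=-0.0032; V=0.016000+-0.016000+-0.003200=-0.0032

0 0 source 0.4000
1 3 load 0.0000
2 6 source -0.0800
3 9 load 0.0000
4 12 source 0.0160
5 15 load 0.0000
6 18 source -0.0032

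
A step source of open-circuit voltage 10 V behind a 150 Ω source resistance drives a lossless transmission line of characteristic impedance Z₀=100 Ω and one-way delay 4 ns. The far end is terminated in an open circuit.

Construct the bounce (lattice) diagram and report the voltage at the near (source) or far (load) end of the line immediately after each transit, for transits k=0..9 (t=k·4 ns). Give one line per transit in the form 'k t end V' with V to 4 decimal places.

0 0 source 4.0000
1 4 load 8.0000
2 8 source 8.8000
3 12 load 9.6000
4 16 source 9.7600
5 20 load 9.9200
6 24 source 9.9520
7 28 load 9.9840
8 32 source 9.9904
9 36 load 9.9968

Γ_L=1.000000, Γ_S=0.200000; launch V₁=10·100/250=4.000000
k=0 src: V=4.0000
k=1 load: inc=4.000000, refl=4.000000·1.000000=4.0000; V=0.000000+4.000000+4.000000=8.0000
k=2 src: inc=4.000000, refl=4.000000·0.200000=0.8000; V=4.000000+4.000000+0.800000=8.8000
k=3 load: inc=0.800000, refl=0.800000·1.000000=0.8000; V=8.000000+0.800000+0.800000=9.6000
k=4 src: inc=0.800000, refl=0.800000·0.200000=0.1600; V=8.800000+0.800000+0.160000=9.7600
k=5 load: inc=0.160000, refl=0.160000·1.000000=0.1600; V=9.600000+0.160000+0.160000=9.9200
k=6 src: inc=0.160000, refl=0.160000·0.200000=0.0320; V=9.760000+0.160000+0.032000=9.9520
k=7 load: inc=0.032000, refl=0.032000·1.000000=0.0320; V=9.920000+0.032000+0.032000=9.9840
k=8 src: inc=0.032000, refl=0.032000·0.200000=0.0064; V=9.952000+0.032000+0.006400=9.9904
k=9 load: inc=0.006400, refl=0.006400·1.000000=0.0064; V=9.984000+0.006400+0.006400=9.9968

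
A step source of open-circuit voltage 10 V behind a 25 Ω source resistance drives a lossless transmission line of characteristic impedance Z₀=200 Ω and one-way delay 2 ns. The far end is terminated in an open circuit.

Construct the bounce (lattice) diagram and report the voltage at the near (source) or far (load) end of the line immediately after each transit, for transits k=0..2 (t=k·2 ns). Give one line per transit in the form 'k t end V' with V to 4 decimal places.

Γ_L=1.000000, Γ_S=-0.777778; launch V₁=10·200/225=8.888889
k=0 src: V=8.8889
k=1 load: inc=8.888889, refl=8.888889·1.000000=8.8889; V=0.000000+8.888889+8.888889=17.7778
k=2 src: inc=8.888889, refl=8.888889·-0.777778=-6.9136; V=8.888889+8.888889+-6.913580=10.8642

0 0 source 8.8889
1 2 load 17.7778
2 4 source 10.8642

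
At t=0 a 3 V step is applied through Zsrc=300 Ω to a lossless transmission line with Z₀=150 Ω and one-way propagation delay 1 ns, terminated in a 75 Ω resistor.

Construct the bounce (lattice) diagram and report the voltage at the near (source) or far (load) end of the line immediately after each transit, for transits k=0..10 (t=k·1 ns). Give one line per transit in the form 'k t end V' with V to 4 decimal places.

0 0 source 1.0000
1 1 load 0.6667
2 2 source 0.5556
3 3 load 0.5926
4 4 source 0.6049
5 5 load 0.6008
6 6 source 0.5995
7 7 load 0.5999
8 8 source 0.6001
9 9 load 0.6000
10 10 source 0.6000

Γ_L=-0.333333, Γ_S=0.333333; launch V₁=3·150/450=1.000000
k=0 src: V=1.0000
k=1 load: inc=1.000000, refl=1.000000·-0.333333=-0.3333; V=0.000000+1.000000+-0.333333=0.6667
k=2 src: inc=-0.333333, refl=-0.333333·0.333333=-0.1111; V=1.000000+-0.333333+-0.111111=0.5556
k=3 load: inc=-0.111111, refl=-0.111111·-0.333333=0.0370; V=0.666667+-0.111111+0.037037=0.5926
k=4 src: inc=0.037037, refl=0.037037·0.333333=0.0123; V=0.555556+0.037037+0.012346=0.6049
k=5 load: inc=0.012346, refl=0.012346·-0.333333=-0.0041; V=0.592593+0.012346+-0.004115=0.6008
k=6 src: inc=-0.004115, refl=-0.004115·0.333333=-0.0014; V=0.604938+-0.004115+-0.001372=0.5995
k=7 load: inc=-0.001372, refl=-0.001372·-0.333333=0.0005; V=0.600823+-0.001372+0.000457=0.5999
k=8 src: inc=0.000457, refl=0.000457·0.333333=0.0002; V=0.599451+0.000457+0.000152=0.6001
k=9 load: inc=0.000152, refl=0.000152·-0.333333=-0.0001; V=0.599909+0.000152+-0.000051=0.6000
k=10 src: inc=-0.000051, refl=-0.000051·0.333333=-0.0000; V=0.600061+-0.000051+-0.000017=0.6000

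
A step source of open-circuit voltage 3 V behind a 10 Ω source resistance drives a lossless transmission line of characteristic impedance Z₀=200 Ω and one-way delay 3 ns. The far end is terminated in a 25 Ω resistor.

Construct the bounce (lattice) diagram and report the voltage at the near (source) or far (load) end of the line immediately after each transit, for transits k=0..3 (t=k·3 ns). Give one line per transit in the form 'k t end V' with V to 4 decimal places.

Γ_L=-0.777778, Γ_S=-0.904762; launch V₁=3·200/210=2.857143
k=0 src: V=2.8571
k=1 load: inc=2.857143, refl=2.857143·-0.777778=-2.2222; V=0.000000+2.857143+-2.222222=0.6349
k=2 src: inc=-2.222222, refl=-2.222222·-0.904762=2.0106; V=2.857143+-2.222222+2.010582=2.6455
k=3 load: inc=2.010582, refl=2.010582·-0.777778=-1.5638; V=0.634921+2.010582+-1.563786=1.0817

0 0 source 2.8571
1 3 load 0.6349
2 6 source 2.6455
3 9 load 1.0817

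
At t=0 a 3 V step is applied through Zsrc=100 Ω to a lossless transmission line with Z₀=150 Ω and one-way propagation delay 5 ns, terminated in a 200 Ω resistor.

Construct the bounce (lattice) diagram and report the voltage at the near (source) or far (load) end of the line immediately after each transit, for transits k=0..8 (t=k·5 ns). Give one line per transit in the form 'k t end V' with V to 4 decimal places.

Γ_L=0.142857, Γ_S=-0.200000; launch V₁=3·150/250=1.800000
k=0 src: V=1.8000
k=1 load: inc=1.800000, refl=1.800000·0.142857=0.2571; V=0.000000+1.800000+0.257143=2.0571
k=2 src: inc=0.257143, refl=0.257143·-0.200000=-0.0514; V=1.800000+0.257143+-0.051429=2.0057
k=3 load: inc=-0.051429, refl=-0.051429·0.142857=-0.0073; V=2.057143+-0.051429+-0.007347=1.9984
k=4 src: inc=-0.007347, refl=-0.007347·-0.200000=0.0015; V=2.005714+-0.007347+0.001469=1.9998
k=5 load: inc=0.001469, refl=0.001469·0.142857=0.0002; V=1.998367+0.001469+0.000210=2.0000
k=6 src: inc=0.000210, refl=0.000210·-0.200000=-0.0000; V=1.999837+0.000210+-0.000042=2.0000
k=7 load: inc=-0.000042, refl=-0.000042·0.142857=-0.0000; V=2.000047+-0.000042+-0.000006=2.0000
k=8 src: inc=-0.000006, refl=-0.000006·-0.200000=0.0000; V=2.000005+-0.000006+0.000001=2.0000

0 0 source 1.8000
1 5 load 2.0571
2 10 source 2.0057
3 15 load 1.9984
4 20 source 1.9998
5 25 load 2.0000
6 30 source 2.0000
7 35 load 2.0000
8 40 source 2.0000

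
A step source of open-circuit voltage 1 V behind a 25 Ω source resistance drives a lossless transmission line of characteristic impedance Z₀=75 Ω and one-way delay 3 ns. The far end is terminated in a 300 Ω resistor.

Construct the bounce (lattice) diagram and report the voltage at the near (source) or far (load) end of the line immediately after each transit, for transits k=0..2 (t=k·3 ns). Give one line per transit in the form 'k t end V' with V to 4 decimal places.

0 0 source 0.7500
1 3 load 1.2000
2 6 source 0.9750

Γ_L=0.600000, Γ_S=-0.500000; launch V₁=1·75/100=0.750000
k=0 src: V=0.7500
k=1 load: inc=0.750000, refl=0.750000·0.600000=0.4500; V=0.000000+0.750000+0.450000=1.2000
k=2 src: inc=0.450000, refl=0.450000·-0.500000=-0.2250; V=0.750000+0.450000+-0.225000=0.9750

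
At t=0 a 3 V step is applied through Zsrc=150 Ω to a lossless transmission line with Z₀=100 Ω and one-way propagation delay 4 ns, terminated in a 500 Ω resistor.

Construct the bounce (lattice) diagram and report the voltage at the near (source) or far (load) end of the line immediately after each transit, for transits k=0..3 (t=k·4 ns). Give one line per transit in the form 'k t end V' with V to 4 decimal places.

Γ_L=0.666667, Γ_S=0.200000; launch V₁=3·100/250=1.200000
k=0 src: V=1.2000
k=1 load: inc=1.200000, refl=1.200000·0.666667=0.8000; V=0.000000+1.200000+0.800000=2.0000
k=2 src: inc=0.800000, refl=0.800000·0.200000=0.1600; V=1.200000+0.800000+0.160000=2.1600
k=3 load: inc=0.160000, refl=0.160000·0.666667=0.1067; V=2.000000+0.160000+0.106667=2.2667

0 0 source 1.2000
1 4 load 2.0000
2 8 source 2.1600
3 12 load 2.2667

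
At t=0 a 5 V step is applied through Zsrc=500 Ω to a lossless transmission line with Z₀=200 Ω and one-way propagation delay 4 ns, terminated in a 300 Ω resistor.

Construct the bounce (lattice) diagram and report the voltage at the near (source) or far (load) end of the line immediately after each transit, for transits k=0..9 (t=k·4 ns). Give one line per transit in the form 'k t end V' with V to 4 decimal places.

0 0 source 1.4286
1 4 load 1.7143
2 8 source 1.8367
3 12 load 1.8612
4 16 source 1.8717
5 20 load 1.8738
6 24 source 1.8747
7 28 load 1.8749
8 32 source 1.8750
9 36 load 1.8750

Γ_L=0.200000, Γ_S=0.428571; launch V₁=5·200/700=1.428571
k=0 src: V=1.4286
k=1 load: inc=1.428571, refl=1.428571·0.200000=0.2857; V=0.000000+1.428571+0.285714=1.7143
k=2 src: inc=0.285714, refl=0.285714·0.428571=0.1224; V=1.428571+0.285714+0.122449=1.8367
k=3 load: inc=0.122449, refl=0.122449·0.200000=0.0245; V=1.714286+0.122449+0.024490=1.8612
k=4 src: inc=0.024490, refl=0.024490·0.428571=0.0105; V=1.836735+0.024490+0.010496=1.8717
k=5 load: inc=0.010496, refl=0.010496·0.200000=0.0021; V=1.861224+0.010496+0.002099=1.8738
k=6 src: inc=0.002099, refl=0.002099·0.428571=0.0009; V=1.871720+0.002099+0.000900=1.8747
k=7 load: inc=0.000900, refl=0.000900·0.200000=0.0002; V=1.873819+0.000900+0.000180=1.8749
k=8 src: inc=0.000180, refl=0.000180·0.428571=0.0001; V=1.874719+0.000180+0.000077=1.8750
k=9 load: inc=0.000077, refl=0.000077·0.200000=0.0000; V=1.874899+0.000077+0.000015=1.8750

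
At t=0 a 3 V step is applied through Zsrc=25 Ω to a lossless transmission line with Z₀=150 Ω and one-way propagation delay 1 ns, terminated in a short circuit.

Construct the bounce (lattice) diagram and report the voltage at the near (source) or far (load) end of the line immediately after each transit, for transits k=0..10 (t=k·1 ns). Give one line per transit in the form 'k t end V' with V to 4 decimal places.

Γ_L=-1.000000, Γ_S=-0.714286; launch V₁=3·150/175=2.571429
k=0 src: V=2.5714
k=1 load: inc=2.571429, refl=2.571429·-1.000000=-2.5714; V=0.000000+2.571429+-2.571429=0.0000
k=2 src: inc=-2.571429, refl=-2.571429·-0.714286=1.8367; V=2.571429+-2.571429+1.836735=1.8367
k=3 load: inc=1.836735, refl=1.836735·-1.000000=-1.8367; V=0.000000+1.836735+-1.836735=0.0000
k=4 src: inc=-1.836735, refl=-1.836735·-0.714286=1.3120; V=1.836735+-1.836735+1.311953=1.3120
k=5 load: inc=1.311953, refl=1.311953·-1.000000=-1.3120; V=0.000000+1.311953+-1.311953=0.0000
k=6 src: inc=-1.311953, refl=-1.311953·-0.714286=0.9371; V=1.311953+-1.311953+0.937110=0.9371
k=7 load: inc=0.937110, refl=0.937110·-1.000000=-0.9371; V=0.000000+0.937110+-0.937110=0.0000
k=8 src: inc=-0.937110, refl=-0.937110·-0.714286=0.6694; V=0.937110+-0.937110+0.669364=0.6694
k=9 load: inc=0.669364, refl=0.669364·-1.000000=-0.6694; V=0.000000+0.669364+-0.669364=0.0000
k=10 src: inc=-0.669364, refl=-0.669364·-0.714286=0.4781; V=0.669364+-0.669364+0.478117=0.4781

0 0 source 2.5714
1 1 load 0.0000
2 2 source 1.8367
3 3 load 0.0000
4 4 source 1.3120
5 5 load 0.0000
6 6 source 0.9371
7 7 load 0.0000
8 8 source 0.6694
9 9 load 0.0000
10 10 source 0.4781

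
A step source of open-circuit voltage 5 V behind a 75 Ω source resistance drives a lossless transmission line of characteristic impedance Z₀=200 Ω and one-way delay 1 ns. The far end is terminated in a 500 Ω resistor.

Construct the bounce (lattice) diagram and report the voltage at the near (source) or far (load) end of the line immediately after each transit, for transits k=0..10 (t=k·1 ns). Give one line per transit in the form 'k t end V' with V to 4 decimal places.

Γ_L=0.428571, Γ_S=-0.454545; launch V₁=5·200/275=3.636364
k=0 src: V=3.6364
k=1 load: inc=3.636364, refl=3.636364·0.428571=1.5584; V=0.000000+3.636364+1.558442=5.1948
k=2 src: inc=1.558442, refl=1.558442·-0.454545=-0.7084; V=3.636364+1.558442+-0.708383=4.4864
k=3 load: inc=-0.708383, refl=-0.708383·0.428571=-0.3036; V=5.194805+-0.708383+-0.303593=4.1828
k=4 src: inc=-0.303593, refl=-0.303593·-0.454545=0.1380; V=4.486423+-0.303593+0.137997=4.3208
k=5 load: inc=0.137997, refl=0.137997·0.428571=0.0591; V=4.182830+0.137997+0.059141=4.3800
k=6 src: inc=0.059141, refl=0.059141·-0.454545=-0.0269; V=4.320827+0.059141+-0.026882=4.3531
k=7 load: inc=-0.026882, refl=-0.026882·0.428571=-0.0115; V=4.379968+-0.026882+-0.011521=4.3416
k=8 src: inc=-0.011521, refl=-0.011521·-0.454545=0.0052; V=4.353086+-0.011521+0.005237=4.3468
k=9 load: inc=0.005237, refl=0.005237·0.428571=0.0022; V=4.341565+0.005237+0.002244=4.3490
k=10 src: inc=0.002244, refl=0.002244·-0.454545=-0.0010; V=4.346801+0.002244+-0.001020=4.3480

0 0 source 3.6364
1 1 load 5.1948
2 2 source 4.4864
3 3 load 4.1828
4 4 source 4.3208
5 5 load 4.3800
6 6 source 4.3531
7 7 load 4.3416
8 8 source 4.3468
9 9 load 4.3490
10 10 source 4.3480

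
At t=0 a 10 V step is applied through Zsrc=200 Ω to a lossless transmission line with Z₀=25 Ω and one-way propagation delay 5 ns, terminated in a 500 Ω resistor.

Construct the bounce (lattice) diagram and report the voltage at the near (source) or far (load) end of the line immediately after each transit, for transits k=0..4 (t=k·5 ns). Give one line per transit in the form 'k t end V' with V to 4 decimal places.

0 0 source 1.1111
1 5 load 2.1164
2 10 source 2.8983
3 15 load 3.6057
4 20 source 4.1559

Γ_L=0.904762, Γ_S=0.777778; launch V₁=10·25/225=1.111111
k=0 src: V=1.1111
k=1 load: inc=1.111111, refl=1.111111·0.904762=1.0053; V=0.000000+1.111111+1.005291=2.1164
k=2 src: inc=1.005291, refl=1.005291·0.777778=0.7819; V=1.111111+1.005291+0.781893=2.8983
k=3 load: inc=0.781893, refl=0.781893·0.904762=0.7074; V=2.116402+0.781893+0.707427=3.6057
k=4 src: inc=0.707427, refl=0.707427·0.777778=0.5502; V=2.898295+0.707427+0.550221=4.1559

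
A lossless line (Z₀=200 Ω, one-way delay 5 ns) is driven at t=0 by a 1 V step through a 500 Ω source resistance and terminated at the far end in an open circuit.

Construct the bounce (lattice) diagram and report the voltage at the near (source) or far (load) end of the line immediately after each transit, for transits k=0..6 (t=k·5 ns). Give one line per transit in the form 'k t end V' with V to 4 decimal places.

0 0 source 0.2857
1 5 load 0.5714
2 10 source 0.6939
3 15 load 0.8163
4 20 source 0.8688
5 25 load 0.9213
6 30 source 0.9438

Γ_L=1.000000, Γ_S=0.428571; launch V₁=1·200/700=0.285714
k=0 src: V=0.2857
k=1 load: inc=0.285714, refl=0.285714·1.000000=0.2857; V=0.000000+0.285714+0.285714=0.5714
k=2 src: inc=0.285714, refl=0.285714·0.428571=0.1224; V=0.285714+0.285714+0.122449=0.6939
k=3 load: inc=0.122449, refl=0.122449·1.000000=0.1224; V=0.571429+0.122449+0.122449=0.8163
k=4 src: inc=0.122449, refl=0.122449·0.428571=0.0525; V=0.693878+0.122449+0.052478=0.8688
k=5 load: inc=0.052478, refl=0.052478·1.000000=0.0525; V=0.816327+0.052478+0.052478=0.9213
k=6 src: inc=0.052478, refl=0.052478·0.428571=0.0225; V=0.868805+0.052478+0.022491=0.9438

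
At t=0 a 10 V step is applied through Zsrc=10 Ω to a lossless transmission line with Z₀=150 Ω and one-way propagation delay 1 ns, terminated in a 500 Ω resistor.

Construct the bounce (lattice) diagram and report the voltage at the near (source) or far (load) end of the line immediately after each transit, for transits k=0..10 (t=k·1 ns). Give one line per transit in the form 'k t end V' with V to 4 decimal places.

0 0 source 9.3750
1 1 load 14.4231
2 2 source 10.0060
3 3 load 7.6276
4 4 source 9.7087
5 5 load 10.8293
6 6 source 9.8488
7 7 load 9.3208
8 8 source 9.7828
9 9 load 10.0315
10 10 source 9.8139

Γ_L=0.538462, Γ_S=-0.875000; launch V₁=10·150/160=9.375000
k=0 src: V=9.3750
k=1 load: inc=9.375000, refl=9.375000·0.538462=5.0481; V=0.000000+9.375000+5.048077=14.4231
k=2 src: inc=5.048077, refl=5.048077·-0.875000=-4.4171; V=9.375000+5.048077+-4.417067=10.0060
k=3 load: inc=-4.417067, refl=-4.417067·0.538462=-2.3784; V=14.423077+-4.417067+-2.378421=7.6276
k=4 src: inc=-2.378421, refl=-2.378421·-0.875000=2.0811; V=10.006010+-2.378421+2.081118=9.7087
k=5 load: inc=2.081118, refl=2.081118·0.538462=1.1206; V=7.627589+2.081118+1.120602=10.8293
k=6 src: inc=1.120602, refl=1.120602·-0.875000=-0.9805; V=9.708707+1.120602+-0.980527=9.8488
k=7 load: inc=-0.980527, refl=-0.980527·0.538462=-0.5280; V=10.829309+-0.980527+-0.527976=9.3208
k=8 src: inc=-0.527976, refl=-0.527976·-0.875000=0.4620; V=9.848782+-0.527976+0.461979=9.7828
k=9 load: inc=0.461979, refl=0.461979·0.538462=0.2488; V=9.320806+0.461979+0.248758=10.0315
k=10 src: inc=0.248758, refl=0.248758·-0.875000=-0.2177; V=9.782785+0.248758+-0.217663=9.8139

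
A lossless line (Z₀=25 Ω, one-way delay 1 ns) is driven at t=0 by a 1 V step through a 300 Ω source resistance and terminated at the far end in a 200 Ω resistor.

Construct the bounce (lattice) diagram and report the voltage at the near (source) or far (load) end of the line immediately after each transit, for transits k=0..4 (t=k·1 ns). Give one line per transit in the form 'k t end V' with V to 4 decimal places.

Γ_L=0.777778, Γ_S=0.846154; launch V₁=1·25/325=0.076923
k=0 src: V=0.0769
k=1 load: inc=0.076923, refl=0.076923·0.777778=0.0598; V=0.000000+0.076923+0.059829=0.1368
k=2 src: inc=0.059829, refl=0.059829·0.846154=0.0506; V=0.076923+0.059829+0.050625=0.1874
k=3 load: inc=0.050625, refl=0.050625·0.777778=0.0394; V=0.136752+0.050625+0.039375=0.2268
k=4 src: inc=0.039375, refl=0.039375·0.846154=0.0333; V=0.187377+0.039375+0.033317=0.2601

0 0 source 0.0769
1 1 load 0.1368
2 2 source 0.1874
3 3 load 0.2268
4 4 source 0.2601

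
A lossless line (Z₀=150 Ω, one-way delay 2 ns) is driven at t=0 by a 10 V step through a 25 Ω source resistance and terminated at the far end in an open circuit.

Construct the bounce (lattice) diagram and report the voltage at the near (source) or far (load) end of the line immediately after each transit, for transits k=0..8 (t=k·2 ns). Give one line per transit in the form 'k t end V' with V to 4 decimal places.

0 0 source 8.5714
1 2 load 17.1429
2 4 source 11.0204
3 6 load 4.8980
4 8 source 9.2711
5 10 load 13.6443
6 12 source 10.5206
7 14 load 7.3969
8 16 source 9.6281

Γ_L=1.000000, Γ_S=-0.714286; launch V₁=10·150/175=8.571429
k=0 src: V=8.5714
k=1 load: inc=8.571429, refl=8.571429·1.000000=8.5714; V=0.000000+8.571429+8.571429=17.1429
k=2 src: inc=8.571429, refl=8.571429·-0.714286=-6.1224; V=8.571429+8.571429+-6.122449=11.0204
k=3 load: inc=-6.122449, refl=-6.122449·1.000000=-6.1224; V=17.142857+-6.122449+-6.122449=4.8980
k=4 src: inc=-6.122449, refl=-6.122449·-0.714286=4.3732; V=11.020408+-6.122449+4.373178=9.2711
k=5 load: inc=4.373178, refl=4.373178·1.000000=4.3732; V=4.897959+4.373178+4.373178=13.6443
k=6 src: inc=4.373178, refl=4.373178·-0.714286=-3.1237; V=9.271137+4.373178+-3.123698=10.5206
k=7 load: inc=-3.123698, refl=-3.123698·1.000000=-3.1237; V=13.644315+-3.123698+-3.123698=7.3969
k=8 src: inc=-3.123698, refl=-3.123698·-0.714286=2.2312; V=10.520616+-3.123698+2.231213=9.6281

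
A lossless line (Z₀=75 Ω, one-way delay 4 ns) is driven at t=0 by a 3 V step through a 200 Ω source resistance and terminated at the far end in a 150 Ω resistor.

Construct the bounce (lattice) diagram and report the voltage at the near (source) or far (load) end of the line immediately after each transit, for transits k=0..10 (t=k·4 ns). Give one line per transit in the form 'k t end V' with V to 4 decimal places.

Γ_L=0.333333, Γ_S=0.454545; launch V₁=3·75/275=0.818182
k=0 src: V=0.8182
k=1 load: inc=0.818182, refl=0.818182·0.333333=0.2727; V=0.000000+0.818182+0.272727=1.0909
k=2 src: inc=0.272727, refl=0.272727·0.454545=0.1240; V=0.818182+0.272727+0.123967=1.2149
k=3 load: inc=0.123967, refl=0.123967·0.333333=0.0413; V=1.090909+0.123967+0.041322=1.2562
k=4 src: inc=0.041322, refl=0.041322·0.454545=0.0188; V=1.214876+0.041322+0.018783=1.2750
k=5 load: inc=0.018783, refl=0.018783·0.333333=0.0063; V=1.256198+0.018783+0.006261=1.2812
k=6 src: inc=0.006261, refl=0.006261·0.454545=0.0028; V=1.274981+0.006261+0.002846=1.2841
k=7 load: inc=0.002846, refl=0.002846·0.333333=0.0009; V=1.281242+0.002846+0.000949=1.2850
k=8 src: inc=0.000949, refl=0.000949·0.454545=0.0004; V=1.284088+0.000949+0.000431=1.2855
k=9 load: inc=0.000431, refl=0.000431·0.333333=0.0001; V=1.285037+0.000431+0.000144=1.2856
k=10 src: inc=0.000144, refl=0.000144·0.454545=0.0001; V=1.285468+0.000144+0.000065=1.2857

0 0 source 0.8182
1 4 load 1.0909
2 8 source 1.2149
3 12 load 1.2562
4 16 source 1.2750
5 20 load 1.2812
6 24 source 1.2841
7 28 load 1.2850
8 32 source 1.2855
9 36 load 1.2856
10 40 source 1.2857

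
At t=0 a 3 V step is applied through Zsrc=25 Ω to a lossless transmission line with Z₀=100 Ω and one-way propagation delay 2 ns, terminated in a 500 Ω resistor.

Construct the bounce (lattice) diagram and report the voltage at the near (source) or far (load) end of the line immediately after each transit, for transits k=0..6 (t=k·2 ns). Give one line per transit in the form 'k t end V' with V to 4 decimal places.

Γ_L=0.666667, Γ_S=-0.600000; launch V₁=3·100/125=2.400000
k=0 src: V=2.4000
k=1 load: inc=2.400000, refl=2.400000·0.666667=1.6000; V=0.000000+2.400000+1.600000=4.0000
k=2 src: inc=1.600000, refl=1.600000·-0.600000=-0.9600; V=2.400000+1.600000+-0.960000=3.0400
k=3 load: inc=-0.960000, refl=-0.960000·0.666667=-0.6400; V=4.000000+-0.960000+-0.640000=2.4000
k=4 src: inc=-0.640000, refl=-0.640000·-0.600000=0.3840; V=3.040000+-0.640000+0.384000=2.7840
k=5 load: inc=0.384000, refl=0.384000·0.666667=0.2560; V=2.400000+0.384000+0.256000=3.0400
k=6 src: inc=0.256000, refl=0.256000·-0.600000=-0.1536; V=2.784000+0.256000+-0.153600=2.8864

0 0 source 2.4000
1 2 load 4.0000
2 4 source 3.0400
3 6 load 2.4000
4 8 source 2.7840
5 10 load 3.0400
6 12 source 2.8864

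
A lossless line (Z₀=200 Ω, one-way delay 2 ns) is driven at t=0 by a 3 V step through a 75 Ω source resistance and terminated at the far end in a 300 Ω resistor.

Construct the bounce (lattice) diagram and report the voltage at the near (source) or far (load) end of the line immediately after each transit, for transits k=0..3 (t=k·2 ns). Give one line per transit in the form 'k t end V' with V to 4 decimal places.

0 0 source 2.1818
1 2 load 2.6182
2 4 source 2.4198
3 6 load 2.3802

Γ_L=0.200000, Γ_S=-0.454545; launch V₁=3·200/275=2.181818
k=0 src: V=2.1818
k=1 load: inc=2.181818, refl=2.181818·0.200000=0.4364; V=0.000000+2.181818+0.436364=2.6182
k=2 src: inc=0.436364, refl=0.436364·-0.454545=-0.1983; V=2.181818+0.436364+-0.198347=2.4198
k=3 load: inc=-0.198347, refl=-0.198347·0.200000=-0.0397; V=2.618182+-0.198347+-0.039669=2.3802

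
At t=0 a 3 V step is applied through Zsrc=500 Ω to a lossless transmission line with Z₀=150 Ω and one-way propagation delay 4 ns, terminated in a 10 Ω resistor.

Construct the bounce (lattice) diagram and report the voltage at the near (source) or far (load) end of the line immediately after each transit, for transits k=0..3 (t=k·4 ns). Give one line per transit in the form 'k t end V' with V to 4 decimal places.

0 0 source 0.6923
1 4 load 0.0865
2 8 source -0.2396
3 12 load 0.0458

Γ_L=-0.875000, Γ_S=0.538462; launch V₁=3·150/650=0.692308
k=0 src: V=0.6923
k=1 load: inc=0.692308, refl=0.692308·-0.875000=-0.6058; V=0.000000+0.692308+-0.605769=0.0865
k=2 src: inc=-0.605769, refl=-0.605769·0.538462=-0.3262; V=0.692308+-0.605769+-0.326183=-0.2396
k=3 load: inc=-0.326183, refl=-0.326183·-0.875000=0.2854; V=0.086538+-0.326183+0.285411=0.0458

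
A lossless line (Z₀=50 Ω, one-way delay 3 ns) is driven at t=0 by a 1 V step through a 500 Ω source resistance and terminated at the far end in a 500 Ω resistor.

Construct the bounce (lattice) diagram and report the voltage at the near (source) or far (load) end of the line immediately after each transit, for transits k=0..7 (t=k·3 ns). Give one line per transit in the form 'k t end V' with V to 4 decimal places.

0 0 source 0.0909
1 3 load 0.1653
2 6 source 0.2261
3 9 load 0.2759
4 12 source 0.3167
5 15 load 0.3500
6 18 source 0.3773
7 21 load 0.3996

Γ_L=0.818182, Γ_S=0.818182; launch V₁=1·50/550=0.090909
k=0 src: V=0.0909
k=1 load: inc=0.090909, refl=0.090909·0.818182=0.0744; V=0.000000+0.090909+0.074380=0.1653
k=2 src: inc=0.074380, refl=0.074380·0.818182=0.0609; V=0.090909+0.074380+0.060856=0.2261
k=3 load: inc=0.060856, refl=0.060856·0.818182=0.0498; V=0.165289+0.060856+0.049792=0.2759
k=4 src: inc=0.049792, refl=0.049792·0.818182=0.0407; V=0.226146+0.049792+0.040739=0.3167
k=5 load: inc=0.040739, refl=0.040739·0.818182=0.0333; V=0.275937+0.040739+0.033332=0.3500
k=6 src: inc=0.033332, refl=0.033332·0.818182=0.0273; V=0.316676+0.033332+0.027271=0.3773
k=7 load: inc=0.027271, refl=0.027271·0.818182=0.0223; V=0.350008+0.027271+0.022313=0.3996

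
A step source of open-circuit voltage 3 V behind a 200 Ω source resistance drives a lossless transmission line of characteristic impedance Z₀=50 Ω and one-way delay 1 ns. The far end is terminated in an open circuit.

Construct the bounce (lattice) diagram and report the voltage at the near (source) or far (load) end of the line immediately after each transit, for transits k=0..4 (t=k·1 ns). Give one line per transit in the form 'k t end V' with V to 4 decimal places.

0 0 source 0.6000
1 1 load 1.2000
2 2 source 1.5600
3 3 load 1.9200
4 4 source 2.1360

Γ_L=1.000000, Γ_S=0.600000; launch V₁=3·50/250=0.600000
k=0 src: V=0.6000
k=1 load: inc=0.600000, refl=0.600000·1.000000=0.6000; V=0.000000+0.600000+0.600000=1.2000
k=2 src: inc=0.600000, refl=0.600000·0.600000=0.3600; V=0.600000+0.600000+0.360000=1.5600
k=3 load: inc=0.360000, refl=0.360000·1.000000=0.3600; V=1.200000+0.360000+0.360000=1.9200
k=4 src: inc=0.360000, refl=0.360000·0.600000=0.2160; V=1.560000+0.360000+0.216000=2.1360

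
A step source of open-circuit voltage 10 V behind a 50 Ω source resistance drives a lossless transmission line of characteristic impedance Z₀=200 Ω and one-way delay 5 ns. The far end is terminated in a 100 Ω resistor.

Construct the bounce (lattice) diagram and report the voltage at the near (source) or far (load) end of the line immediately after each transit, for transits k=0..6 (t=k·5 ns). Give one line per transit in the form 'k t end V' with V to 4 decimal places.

0 0 source 8.0000
1 5 load 5.3333
2 10 source 6.9333
3 15 load 6.4000
4 20 source 6.7200
5 25 load 6.6133
6 30 source 6.6773

Γ_L=-0.333333, Γ_S=-0.600000; launch V₁=10·200/250=8.000000
k=0 src: V=8.0000
k=1 load: inc=8.000000, refl=8.000000·-0.333333=-2.6667; V=0.000000+8.000000+-2.666667=5.3333
k=2 src: inc=-2.666667, refl=-2.666667·-0.600000=1.6000; V=8.000000+-2.666667+1.600000=6.9333
k=3 load: inc=1.600000, refl=1.600000·-0.333333=-0.5333; V=5.333333+1.600000+-0.533333=6.4000
k=4 src: inc=-0.533333, refl=-0.533333·-0.600000=0.3200; V=6.933333+-0.533333+0.320000=6.7200
k=5 load: inc=0.320000, refl=0.320000·-0.333333=-0.1067; V=6.400000+0.320000+-0.106667=6.6133
k=6 src: inc=-0.106667, refl=-0.106667·-0.600000=0.0640; V=6.720000+-0.106667+0.064000=6.6773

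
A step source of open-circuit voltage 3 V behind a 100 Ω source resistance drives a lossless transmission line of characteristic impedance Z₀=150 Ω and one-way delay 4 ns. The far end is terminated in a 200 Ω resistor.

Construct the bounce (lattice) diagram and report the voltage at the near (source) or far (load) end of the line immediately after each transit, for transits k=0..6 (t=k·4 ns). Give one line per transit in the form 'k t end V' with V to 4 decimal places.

Γ_L=0.142857, Γ_S=-0.200000; launch V₁=3·150/250=1.800000
k=0 src: V=1.8000
k=1 load: inc=1.800000, refl=1.800000·0.142857=0.2571; V=0.000000+1.800000+0.257143=2.0571
k=2 src: inc=0.257143, refl=0.257143·-0.200000=-0.0514; V=1.800000+0.257143+-0.051429=2.0057
k=3 load: inc=-0.051429, refl=-0.051429·0.142857=-0.0073; V=2.057143+-0.051429+-0.007347=1.9984
k=4 src: inc=-0.007347, refl=-0.007347·-0.200000=0.0015; V=2.005714+-0.007347+0.001469=1.9998
k=5 load: inc=0.001469, refl=0.001469·0.142857=0.0002; V=1.998367+0.001469+0.000210=2.0000
k=6 src: inc=0.000210, refl=0.000210·-0.200000=-0.0000; V=1.999837+0.000210+-0.000042=2.0000

0 0 source 1.8000
1 4 load 2.0571
2 8 source 2.0057
3 12 load 1.9984
4 16 source 1.9998
5 20 load 2.0000
6 24 source 2.0000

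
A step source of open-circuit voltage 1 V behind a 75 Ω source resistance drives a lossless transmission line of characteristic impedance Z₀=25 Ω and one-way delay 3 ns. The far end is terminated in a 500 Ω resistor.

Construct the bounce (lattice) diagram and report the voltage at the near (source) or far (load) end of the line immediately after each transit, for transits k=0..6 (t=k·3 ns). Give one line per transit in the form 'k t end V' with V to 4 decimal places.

0 0 source 0.2500
1 3 load 0.4762
2 6 source 0.5893
3 9 load 0.6916
4 12 source 0.7428
5 15 load 0.7891
6 18 source 0.8122

Γ_L=0.904762, Γ_S=0.500000; launch V₁=1·25/100=0.250000
k=0 src: V=0.2500
k=1 load: inc=0.250000, refl=0.250000·0.904762=0.2262; V=0.000000+0.250000+0.226190=0.4762
k=2 src: inc=0.226190, refl=0.226190·0.500000=0.1131; V=0.250000+0.226190+0.113095=0.5893
k=3 load: inc=0.113095, refl=0.113095·0.904762=0.1023; V=0.476190+0.113095+0.102324=0.6916
k=4 src: inc=0.102324, refl=0.102324·0.500000=0.0512; V=0.589286+0.102324+0.051162=0.7428
k=5 load: inc=0.051162, refl=0.051162·0.904762=0.0463; V=0.691610+0.051162+0.046290=0.7891
k=6 src: inc=0.046290, refl=0.046290·0.500000=0.0231; V=0.742772+0.046290+0.023145=0.8122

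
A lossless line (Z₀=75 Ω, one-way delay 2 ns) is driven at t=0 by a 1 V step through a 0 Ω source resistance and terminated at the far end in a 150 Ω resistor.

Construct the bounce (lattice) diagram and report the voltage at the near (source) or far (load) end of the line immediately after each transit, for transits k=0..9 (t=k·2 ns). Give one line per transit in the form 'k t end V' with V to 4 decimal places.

Γ_L=0.333333, Γ_S=-1.000000; launch V₁=1·75/75=1.000000
k=0 src: V=1.0000
k=1 load: inc=1.000000, refl=1.000000·0.333333=0.3333; V=0.000000+1.000000+0.333333=1.3333
k=2 src: inc=0.333333, refl=0.333333·-1.000000=-0.3333; V=1.000000+0.333333+-0.333333=1.0000
k=3 load: inc=-0.333333, refl=-0.333333·0.333333=-0.1111; V=1.333333+-0.333333+-0.111111=0.8889
k=4 src: inc=-0.111111, refl=-0.111111·-1.000000=0.1111; V=1.000000+-0.111111+0.111111=1.0000
k=5 load: inc=0.111111, refl=0.111111·0.333333=0.0370; V=0.888889+0.111111+0.037037=1.0370
k=6 src: inc=0.037037, refl=0.037037·-1.000000=-0.0370; V=1.000000+0.037037+-0.037037=1.0000
k=7 load: inc=-0.037037, refl=-0.037037·0.333333=-0.0123; V=1.037037+-0.037037+-0.012346=0.9877
k=8 src: inc=-0.012346, refl=-0.012346·-1.000000=0.0123; V=1.000000+-0.012346+0.012346=1.0000
k=9 load: inc=0.012346, refl=0.012346·0.333333=0.0041; V=0.987654+0.012346+0.004115=1.0041

0 0 source 1.0000
1 2 load 1.3333
2 4 source 1.0000
3 6 load 0.8889
4 8 source 1.0000
5 10 load 1.0370
6 12 source 1.0000
7 14 load 0.9877
8 16 source 1.0000
9 18 load 1.0041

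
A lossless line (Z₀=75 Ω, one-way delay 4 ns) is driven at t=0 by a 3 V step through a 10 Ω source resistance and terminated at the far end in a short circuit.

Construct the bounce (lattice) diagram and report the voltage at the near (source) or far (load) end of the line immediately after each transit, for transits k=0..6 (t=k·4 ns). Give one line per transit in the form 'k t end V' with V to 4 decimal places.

Γ_L=-1.000000, Γ_S=-0.764706; launch V₁=3·75/85=2.647059
k=0 src: V=2.6471
k=1 load: inc=2.647059, refl=2.647059·-1.000000=-2.6471; V=0.000000+2.647059+-2.647059=0.0000
k=2 src: inc=-2.647059, refl=-2.647059·-0.764706=2.0242; V=2.647059+-2.647059+2.024221=2.0242
k=3 load: inc=2.024221, refl=2.024221·-1.000000=-2.0242; V=0.000000+2.024221+-2.024221=0.0000
k=4 src: inc=-2.024221, refl=-2.024221·-0.764706=1.5479; V=2.024221+-2.024221+1.547934=1.5479
k=5 load: inc=1.547934, refl=1.547934·-1.000000=-1.5479; V=0.000000+1.547934+-1.547934=0.0000
k=6 src: inc=-1.547934, refl=-1.547934·-0.764706=1.1837; V=1.547934+-1.547934+1.183714=1.1837

0 0 source 2.6471
1 4 load 0.0000
2 8 source 2.0242
3 12 load 0.0000
4 16 source 1.5479
5 20 load 0.0000
6 24 source 1.1837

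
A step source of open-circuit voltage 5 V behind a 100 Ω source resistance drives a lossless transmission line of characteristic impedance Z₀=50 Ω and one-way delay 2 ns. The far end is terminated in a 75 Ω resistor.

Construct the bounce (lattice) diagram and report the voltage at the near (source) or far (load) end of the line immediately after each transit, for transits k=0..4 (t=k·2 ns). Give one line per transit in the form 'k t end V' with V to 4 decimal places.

Γ_L=0.200000, Γ_S=0.333333; launch V₁=5·50/150=1.666667
k=0 src: V=1.6667
k=1 load: inc=1.666667, refl=1.666667·0.200000=0.3333; V=0.000000+1.666667+0.333333=2.0000
k=2 src: inc=0.333333, refl=0.333333·0.333333=0.1111; V=1.666667+0.333333+0.111111=2.1111
k=3 load: inc=0.111111, refl=0.111111·0.200000=0.0222; V=2.000000+0.111111+0.022222=2.1333
k=4 src: inc=0.022222, refl=0.022222·0.333333=0.0074; V=2.111111+0.022222+0.007407=2.1407

0 0 source 1.6667
1 2 load 2.0000
2 4 source 2.1111
3 6 load 2.1333
4 8 source 2.1407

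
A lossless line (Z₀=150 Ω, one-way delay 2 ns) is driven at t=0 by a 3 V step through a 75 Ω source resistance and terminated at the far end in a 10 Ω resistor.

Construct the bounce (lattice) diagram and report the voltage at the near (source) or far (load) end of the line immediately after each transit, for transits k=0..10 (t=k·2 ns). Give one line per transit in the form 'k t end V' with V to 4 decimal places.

0 0 source 2.0000
1 2 load 0.2500
2 4 source 0.8333
3 6 load 0.3229
4 8 source 0.4931
5 10 load 0.3442
6 12 source 0.3938
7 14 load 0.3504
8 16 source 0.3649
9 18 load 0.3522
10 20 source 0.3564

Γ_L=-0.875000, Γ_S=-0.333333; launch V₁=3·150/225=2.000000
k=0 src: V=2.0000
k=1 load: inc=2.000000, refl=2.000000·-0.875000=-1.7500; V=0.000000+2.000000+-1.750000=0.2500
k=2 src: inc=-1.750000, refl=-1.750000·-0.333333=0.5833; V=2.000000+-1.750000+0.583333=0.8333
k=3 load: inc=0.583333, refl=0.583333·-0.875000=-0.5104; V=0.250000+0.583333+-0.510417=0.3229
k=4 src: inc=-0.510417, refl=-0.510417·-0.333333=0.1701; V=0.833333+-0.510417+0.170139=0.4931
k=5 load: inc=0.170139, refl=0.170139·-0.875000=-0.1489; V=0.322917+0.170139+-0.148872=0.3442
k=6 src: inc=-0.148872, refl=-0.148872·-0.333333=0.0496; V=0.493056+-0.148872+0.049624=0.3938
k=7 load: inc=0.049624, refl=0.049624·-0.875000=-0.0434; V=0.344184+0.049624+-0.043421=0.3504
k=8 src: inc=-0.043421, refl=-0.043421·-0.333333=0.0145; V=0.393808+-0.043421+0.014474=0.3649
k=9 load: inc=0.014474, refl=0.014474·-0.875000=-0.0127; V=0.350387+0.014474+-0.012664=0.3522
k=10 src: inc=-0.012664, refl=-0.012664·-0.333333=0.0042; V=0.364861+-0.012664+0.004221=0.3564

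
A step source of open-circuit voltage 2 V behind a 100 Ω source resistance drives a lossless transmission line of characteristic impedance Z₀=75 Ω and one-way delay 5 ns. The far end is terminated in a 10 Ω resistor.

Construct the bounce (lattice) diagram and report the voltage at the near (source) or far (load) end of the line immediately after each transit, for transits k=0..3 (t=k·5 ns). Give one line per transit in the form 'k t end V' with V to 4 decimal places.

0 0 source 0.8571
1 5 load 0.2017
2 10 source 0.1080
3 15 load 0.1796

Γ_L=-0.764706, Γ_S=0.142857; launch V₁=2·75/175=0.857143
k=0 src: V=0.8571
k=1 load: inc=0.857143, refl=0.857143·-0.764706=-0.6555; V=0.000000+0.857143+-0.655462=0.2017
k=2 src: inc=-0.655462, refl=-0.655462·0.142857=-0.0936; V=0.857143+-0.655462+-0.093637=0.1080
k=3 load: inc=-0.093637, refl=-0.093637·-0.764706=0.0716; V=0.201681+-0.093637+0.071605=0.1796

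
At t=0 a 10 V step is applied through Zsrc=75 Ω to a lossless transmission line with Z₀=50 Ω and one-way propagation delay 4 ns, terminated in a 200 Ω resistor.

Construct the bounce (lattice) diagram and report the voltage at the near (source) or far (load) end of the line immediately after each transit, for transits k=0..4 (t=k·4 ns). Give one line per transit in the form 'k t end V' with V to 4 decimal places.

0 0 source 4.0000
1 4 load 6.4000
2 8 source 6.8800
3 12 load 7.1680
4 16 source 7.2256

Γ_L=0.600000, Γ_S=0.200000; launch V₁=10·50/125=4.000000
k=0 src: V=4.0000
k=1 load: inc=4.000000, refl=4.000000·0.600000=2.4000; V=0.000000+4.000000+2.400000=6.4000
k=2 src: inc=2.400000, refl=2.400000·0.200000=0.4800; V=4.000000+2.400000+0.480000=6.8800
k=3 load: inc=0.480000, refl=0.480000·0.600000=0.2880; V=6.400000+0.480000+0.288000=7.1680
k=4 src: inc=0.288000, refl=0.288000·0.200000=0.0576; V=6.880000+0.288000+0.057600=7.2256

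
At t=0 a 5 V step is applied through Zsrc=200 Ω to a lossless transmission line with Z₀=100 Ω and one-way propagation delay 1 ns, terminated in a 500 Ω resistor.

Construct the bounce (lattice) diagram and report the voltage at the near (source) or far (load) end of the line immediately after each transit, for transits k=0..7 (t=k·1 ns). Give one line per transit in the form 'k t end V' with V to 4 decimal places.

0 0 source 1.6667
1 1 load 2.7778
2 2 source 3.1481
3 3 load 3.3951
4 4 source 3.4774
5 5 load 3.5322
6 6 source 3.5505
7 7 load 3.5627

Γ_L=0.666667, Γ_S=0.333333; launch V₁=5·100/300=1.666667
k=0 src: V=1.6667
k=1 load: inc=1.666667, refl=1.666667·0.666667=1.1111; V=0.000000+1.666667+1.111111=2.7778
k=2 src: inc=1.111111, refl=1.111111·0.333333=0.3704; V=1.666667+1.111111+0.370370=3.1481
k=3 load: inc=0.370370, refl=0.370370·0.666667=0.2469; V=2.777778+0.370370+0.246914=3.3951
k=4 src: inc=0.246914, refl=0.246914·0.333333=0.0823; V=3.148148+0.246914+0.082305=3.4774
k=5 load: inc=0.082305, refl=0.082305·0.666667=0.0549; V=3.395062+0.082305+0.054870=3.5322
k=6 src: inc=0.054870, refl=0.054870·0.333333=0.0183; V=3.477366+0.054870+0.018290=3.5505
k=7 load: inc=0.018290, refl=0.018290·0.666667=0.0122; V=3.532236+0.018290+0.012193=3.5627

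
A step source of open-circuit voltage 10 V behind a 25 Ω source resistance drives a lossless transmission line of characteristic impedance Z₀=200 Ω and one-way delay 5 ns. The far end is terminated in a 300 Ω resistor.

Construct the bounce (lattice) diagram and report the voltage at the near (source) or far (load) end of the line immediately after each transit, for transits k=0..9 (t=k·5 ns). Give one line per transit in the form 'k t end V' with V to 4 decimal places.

0 0 source 8.8889
1 5 load 10.6667
2 10 source 9.2840
3 15 load 9.0074
4 20 source 9.2225
5 25 load 9.2655
6 30 source 9.2321
7 35 load 9.2254
8 40 source 9.2306
9 45 load 9.2316

Γ_L=0.200000, Γ_S=-0.777778; launch V₁=10·200/225=8.888889
k=0 src: V=8.8889
k=1 load: inc=8.888889, refl=8.888889·0.200000=1.7778; V=0.000000+8.888889+1.777778=10.6667
k=2 src: inc=1.777778, refl=1.777778·-0.777778=-1.3827; V=8.888889+1.777778+-1.382716=9.2840
k=3 load: inc=-1.382716, refl=-1.382716·0.200000=-0.2765; V=10.666667+-1.382716+-0.276543=9.0074
k=4 src: inc=-0.276543, refl=-0.276543·-0.777778=0.2151; V=9.283951+-0.276543+0.215089=9.2225
k=5 load: inc=0.215089, refl=0.215089·0.200000=0.0430; V=9.007407+0.215089+0.043018=9.2655
k=6 src: inc=0.043018, refl=0.043018·-0.777778=-0.0335; V=9.222497+0.043018+-0.033458=9.2321
k=7 load: inc=-0.033458, refl=-0.033458·0.200000=-0.0067; V=9.265514+-0.033458+-0.006692=9.2254
k=8 src: inc=-0.006692, refl=-0.006692·-0.777778=0.0052; V=9.232056+-0.006692+0.005205=9.2306
k=9 load: inc=0.005205, refl=0.005205·0.200000=0.0010; V=9.225364+0.005205+0.001041=9.2316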